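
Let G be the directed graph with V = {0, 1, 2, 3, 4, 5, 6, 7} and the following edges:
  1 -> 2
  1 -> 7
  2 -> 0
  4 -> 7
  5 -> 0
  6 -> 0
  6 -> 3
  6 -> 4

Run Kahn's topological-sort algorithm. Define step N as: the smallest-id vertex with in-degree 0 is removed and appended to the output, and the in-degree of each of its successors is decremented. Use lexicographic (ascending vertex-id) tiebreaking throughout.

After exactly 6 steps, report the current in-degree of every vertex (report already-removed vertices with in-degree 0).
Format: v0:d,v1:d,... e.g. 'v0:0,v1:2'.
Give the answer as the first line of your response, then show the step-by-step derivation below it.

v0:0,v1:0,v2:0,v3:0,v4:0,v5:0,v6:0,v7:1

step 1: output 1; order=[1]; indeg=(3,0,0,1,1,0,0,1)
step 2: output 2; order=[1,2]; indeg=(2,0,0,1,1,0,0,1)
step 3: output 5; order=[1,2,5]; indeg=(1,0,0,1,1,0,0,1)
step 4: output 6; order=[1,2,5,6]; indeg=(0,0,0,0,0,0,0,1)
step 5: output 0; order=[1,2,5,6,0]; indeg=(0,0,0,0,0,0,0,1)
step 6: output 3; order=[1,2,5,6,0,3]; indeg=(0,0,0,0,0,0,0,1)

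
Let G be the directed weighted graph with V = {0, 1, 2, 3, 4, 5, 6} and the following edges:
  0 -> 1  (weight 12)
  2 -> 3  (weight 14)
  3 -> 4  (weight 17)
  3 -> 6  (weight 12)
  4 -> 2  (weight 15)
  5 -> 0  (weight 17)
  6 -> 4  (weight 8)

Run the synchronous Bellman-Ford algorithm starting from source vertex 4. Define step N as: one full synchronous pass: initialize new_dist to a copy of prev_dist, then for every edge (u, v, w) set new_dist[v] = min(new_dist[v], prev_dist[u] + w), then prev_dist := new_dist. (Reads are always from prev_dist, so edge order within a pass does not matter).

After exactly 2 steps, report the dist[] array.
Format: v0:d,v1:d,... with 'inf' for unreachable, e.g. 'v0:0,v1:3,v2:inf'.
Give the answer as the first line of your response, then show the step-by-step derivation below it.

v0:inf,v1:inf,v2:15,v3:29,v4:0,v5:inf,v6:inf

step 1: dist = v0:inf,v1:inf,v2:15,v3:inf,v4:0,v5:inf,v6:inf
step 2: dist = v0:inf,v1:inf,v2:15,v3:29,v4:0,v5:inf,v6:inf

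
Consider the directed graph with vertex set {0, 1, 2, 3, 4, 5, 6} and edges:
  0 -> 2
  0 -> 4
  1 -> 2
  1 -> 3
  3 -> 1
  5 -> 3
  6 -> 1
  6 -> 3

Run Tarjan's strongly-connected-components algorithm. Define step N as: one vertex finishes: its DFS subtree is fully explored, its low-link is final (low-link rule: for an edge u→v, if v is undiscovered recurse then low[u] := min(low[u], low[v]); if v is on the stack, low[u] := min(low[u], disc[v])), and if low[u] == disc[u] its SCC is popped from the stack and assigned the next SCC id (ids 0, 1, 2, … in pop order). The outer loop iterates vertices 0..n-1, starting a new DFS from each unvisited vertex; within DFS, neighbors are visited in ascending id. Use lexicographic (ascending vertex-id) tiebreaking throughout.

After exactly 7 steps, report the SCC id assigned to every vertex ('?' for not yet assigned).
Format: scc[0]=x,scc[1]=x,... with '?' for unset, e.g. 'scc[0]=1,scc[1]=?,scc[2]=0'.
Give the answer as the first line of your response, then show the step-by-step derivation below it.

scc[0]=2,scc[1]=3,scc[2]=0,scc[3]=3,scc[4]=1,scc[5]=4,scc[6]=5

step 1: low=(low[0]=0,low[1]=?,low[2]=1,low[3]=?,low[4]=?,low[5]=?,low[6]=?); scc=(scc[0]=?,scc[1]=?,scc[2]=0,scc[3]=?,scc[4]=?,scc[5]=?,scc[6]=?)
step 2: low=(low[0]=0,low[1]=?,low[2]=1,low[3]=?,low[4]=2,low[5]=?,low[6]=?); scc=(scc[0]=?,scc[1]=?,scc[2]=0,scc[3]=?,scc[4]=1,scc[5]=?,scc[6]=?)
step 3: low=(low[0]=0,low[1]=?,low[2]=1,low[3]=?,low[4]=2,low[5]=?,low[6]=?); scc=(scc[0]=2,scc[1]=?,scc[2]=0,scc[3]=?,scc[4]=1,scc[5]=?,scc[6]=?)
step 4: low=(low[0]=0,low[1]=3,low[2]=1,low[3]=3,low[4]=2,low[5]=?,low[6]=?); scc=(scc[0]=2,scc[1]=?,scc[2]=0,scc[3]=?,scc[4]=1,scc[5]=?,scc[6]=?)
step 5: low=(low[0]=0,low[1]=3,low[2]=1,low[3]=3,low[4]=2,low[5]=?,low[6]=?); scc=(scc[0]=2,scc[1]=3,scc[2]=0,scc[3]=3,scc[4]=1,scc[5]=?,scc[6]=?)
step 6: low=(low[0]=0,low[1]=3,low[2]=1,low[3]=3,low[4]=2,low[5]=5,low[6]=?); scc=(scc[0]=2,scc[1]=3,scc[2]=0,scc[3]=3,scc[4]=1,scc[5]=4,scc[6]=?)
step 7: low=(low[0]=0,low[1]=3,low[2]=1,low[3]=3,low[4]=2,low[5]=5,low[6]=6); scc=(scc[0]=2,scc[1]=3,scc[2]=0,scc[3]=3,scc[4]=1,scc[5]=4,scc[6]=5)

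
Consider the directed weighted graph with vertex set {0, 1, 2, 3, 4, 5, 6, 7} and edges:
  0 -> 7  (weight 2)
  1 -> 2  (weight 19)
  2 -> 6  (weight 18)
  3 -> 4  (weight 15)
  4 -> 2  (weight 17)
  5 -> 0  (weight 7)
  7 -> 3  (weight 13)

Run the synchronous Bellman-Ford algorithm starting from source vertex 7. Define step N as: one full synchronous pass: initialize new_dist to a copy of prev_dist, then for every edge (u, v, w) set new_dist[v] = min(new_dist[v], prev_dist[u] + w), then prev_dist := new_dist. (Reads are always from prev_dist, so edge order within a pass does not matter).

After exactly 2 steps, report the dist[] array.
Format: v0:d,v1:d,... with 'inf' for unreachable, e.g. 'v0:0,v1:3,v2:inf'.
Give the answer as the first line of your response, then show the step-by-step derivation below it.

v0:inf,v1:inf,v2:inf,v3:13,v4:28,v5:inf,v6:inf,v7:0

step 1: dist = v0:inf,v1:inf,v2:inf,v3:13,v4:inf,v5:inf,v6:inf,v7:0
step 2: dist = v0:inf,v1:inf,v2:inf,v3:13,v4:28,v5:inf,v6:inf,v7:0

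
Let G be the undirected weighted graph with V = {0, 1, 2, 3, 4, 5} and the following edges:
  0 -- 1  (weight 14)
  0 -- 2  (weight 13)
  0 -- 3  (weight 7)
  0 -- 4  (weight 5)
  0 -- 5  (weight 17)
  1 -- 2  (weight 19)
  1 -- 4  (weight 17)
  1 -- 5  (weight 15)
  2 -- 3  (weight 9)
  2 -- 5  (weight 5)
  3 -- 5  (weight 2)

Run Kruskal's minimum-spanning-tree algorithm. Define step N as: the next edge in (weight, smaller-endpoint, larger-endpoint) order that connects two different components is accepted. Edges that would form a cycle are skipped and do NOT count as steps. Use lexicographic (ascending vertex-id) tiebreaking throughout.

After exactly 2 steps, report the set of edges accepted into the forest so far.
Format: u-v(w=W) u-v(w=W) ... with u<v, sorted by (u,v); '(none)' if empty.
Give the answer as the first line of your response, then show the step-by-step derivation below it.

0-4(w=5) 3-5(w=2)

step 1: add edge 3-5 (w=2); MST = {3-5(w=2)}
step 2: add edge 0-4 (w=5); MST = {0-4(w=5) 3-5(w=2)}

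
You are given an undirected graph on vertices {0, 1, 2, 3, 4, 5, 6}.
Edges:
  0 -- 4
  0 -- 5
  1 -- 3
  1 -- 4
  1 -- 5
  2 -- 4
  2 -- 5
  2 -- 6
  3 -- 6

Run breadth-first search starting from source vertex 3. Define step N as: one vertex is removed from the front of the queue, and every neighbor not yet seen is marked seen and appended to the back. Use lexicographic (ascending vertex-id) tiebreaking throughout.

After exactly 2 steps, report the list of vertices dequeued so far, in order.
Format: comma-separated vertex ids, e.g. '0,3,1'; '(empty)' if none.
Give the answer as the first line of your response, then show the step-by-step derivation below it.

3,1

step 1: dequeue 3; queue=[1,6]; order=3
step 2: dequeue 1; queue=[6,4,5]; order=3,1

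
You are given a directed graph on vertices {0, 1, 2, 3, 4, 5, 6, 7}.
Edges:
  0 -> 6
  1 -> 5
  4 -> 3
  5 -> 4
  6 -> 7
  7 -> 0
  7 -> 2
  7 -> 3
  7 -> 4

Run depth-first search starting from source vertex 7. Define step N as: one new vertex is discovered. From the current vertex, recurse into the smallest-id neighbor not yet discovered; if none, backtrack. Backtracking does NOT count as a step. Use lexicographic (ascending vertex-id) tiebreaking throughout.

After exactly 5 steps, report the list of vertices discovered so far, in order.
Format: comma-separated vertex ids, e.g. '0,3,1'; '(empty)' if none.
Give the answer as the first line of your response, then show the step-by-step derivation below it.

7,0,6,2,3

step 1: discover 7; path=7; order=7
step 2: discover 0; path=7>0; order=7,0
step 3: discover 6; path=7>0>6; order=7,0,6
step 4: discover 2; path=7>2; order=7,0,6,2
step 5: discover 3; path=7>3; order=7,0,6,2,3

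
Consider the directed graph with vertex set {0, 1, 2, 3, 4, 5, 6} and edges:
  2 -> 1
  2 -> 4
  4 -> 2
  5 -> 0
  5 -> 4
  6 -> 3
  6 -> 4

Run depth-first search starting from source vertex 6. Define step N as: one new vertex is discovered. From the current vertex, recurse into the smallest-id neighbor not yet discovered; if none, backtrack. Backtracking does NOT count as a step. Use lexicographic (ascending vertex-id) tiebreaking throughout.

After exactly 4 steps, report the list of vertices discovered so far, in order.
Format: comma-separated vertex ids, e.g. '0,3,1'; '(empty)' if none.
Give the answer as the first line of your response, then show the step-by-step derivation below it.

6,3,4,2

step 1: discover 6; path=6; order=6
step 2: discover 3; path=6>3; order=6,3
step 3: discover 4; path=6>4; order=6,3,4
step 4: discover 2; path=6>4>2; order=6,3,4,2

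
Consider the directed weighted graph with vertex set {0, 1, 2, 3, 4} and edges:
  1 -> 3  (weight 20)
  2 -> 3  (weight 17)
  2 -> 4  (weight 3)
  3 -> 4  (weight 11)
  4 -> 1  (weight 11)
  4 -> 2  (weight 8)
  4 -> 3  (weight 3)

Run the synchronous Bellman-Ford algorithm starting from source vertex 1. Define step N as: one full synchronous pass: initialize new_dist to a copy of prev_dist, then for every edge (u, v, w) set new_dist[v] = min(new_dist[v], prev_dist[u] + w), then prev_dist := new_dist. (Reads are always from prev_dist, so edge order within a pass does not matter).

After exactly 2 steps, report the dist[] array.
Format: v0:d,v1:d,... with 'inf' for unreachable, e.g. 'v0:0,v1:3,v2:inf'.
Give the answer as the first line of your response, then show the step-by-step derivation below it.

v0:inf,v1:0,v2:inf,v3:20,v4:31

step 1: dist = v0:inf,v1:0,v2:inf,v3:20,v4:inf
step 2: dist = v0:inf,v1:0,v2:inf,v3:20,v4:31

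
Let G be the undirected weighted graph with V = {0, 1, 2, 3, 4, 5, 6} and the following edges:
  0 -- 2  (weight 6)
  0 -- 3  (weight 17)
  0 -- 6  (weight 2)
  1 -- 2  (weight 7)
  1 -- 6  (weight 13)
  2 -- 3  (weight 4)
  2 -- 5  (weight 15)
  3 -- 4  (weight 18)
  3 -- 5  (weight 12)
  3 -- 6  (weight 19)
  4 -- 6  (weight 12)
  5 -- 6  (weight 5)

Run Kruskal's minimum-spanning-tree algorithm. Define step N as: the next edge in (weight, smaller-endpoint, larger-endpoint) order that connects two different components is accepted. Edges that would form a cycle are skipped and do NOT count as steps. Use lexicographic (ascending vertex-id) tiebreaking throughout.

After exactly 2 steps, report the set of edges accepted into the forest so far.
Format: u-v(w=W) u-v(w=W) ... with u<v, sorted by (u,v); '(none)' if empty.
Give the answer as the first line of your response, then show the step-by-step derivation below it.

0-6(w=2) 2-3(w=4)

step 1: add edge 0-6 (w=2); MST = {0-6(w=2)}
step 2: add edge 2-3 (w=4); MST = {0-6(w=2) 2-3(w=4)}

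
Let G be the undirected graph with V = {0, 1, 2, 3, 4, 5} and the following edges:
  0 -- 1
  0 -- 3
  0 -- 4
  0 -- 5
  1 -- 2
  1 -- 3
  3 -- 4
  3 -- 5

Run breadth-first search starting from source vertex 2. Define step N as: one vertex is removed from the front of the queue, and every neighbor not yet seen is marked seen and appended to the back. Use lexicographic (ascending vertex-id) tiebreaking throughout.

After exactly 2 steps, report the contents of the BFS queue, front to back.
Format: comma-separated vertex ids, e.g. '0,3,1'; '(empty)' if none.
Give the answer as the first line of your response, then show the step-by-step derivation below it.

0,3

step 1: dequeue 2; queue=[1]; order=2
step 2: dequeue 1; queue=[0,3]; order=2,1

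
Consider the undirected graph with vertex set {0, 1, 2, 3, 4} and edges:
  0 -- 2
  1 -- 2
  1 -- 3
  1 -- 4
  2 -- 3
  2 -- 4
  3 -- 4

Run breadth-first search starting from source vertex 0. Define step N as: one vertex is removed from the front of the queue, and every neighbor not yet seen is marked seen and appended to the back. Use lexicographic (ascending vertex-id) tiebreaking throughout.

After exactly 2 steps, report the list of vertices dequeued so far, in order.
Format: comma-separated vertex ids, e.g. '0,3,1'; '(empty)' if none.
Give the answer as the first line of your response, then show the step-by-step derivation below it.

0,2

step 1: dequeue 0; queue=[2]; order=0
step 2: dequeue 2; queue=[1,3,4]; order=0,2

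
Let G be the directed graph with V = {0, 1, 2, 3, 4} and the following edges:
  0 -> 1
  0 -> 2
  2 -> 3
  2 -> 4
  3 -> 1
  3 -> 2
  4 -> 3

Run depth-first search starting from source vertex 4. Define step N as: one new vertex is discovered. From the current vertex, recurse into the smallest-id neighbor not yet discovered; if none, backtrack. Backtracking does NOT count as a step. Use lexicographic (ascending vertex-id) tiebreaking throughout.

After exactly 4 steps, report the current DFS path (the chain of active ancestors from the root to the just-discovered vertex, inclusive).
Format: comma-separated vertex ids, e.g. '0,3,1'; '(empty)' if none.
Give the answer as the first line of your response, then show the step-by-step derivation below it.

4,3,2

step 1: discover 4; path=4; order=4
step 2: discover 3; path=4>3; order=4,3
step 3: discover 1; path=4>3>1; order=4,3,1
step 4: discover 2; path=4>3>2; order=4,3,1,2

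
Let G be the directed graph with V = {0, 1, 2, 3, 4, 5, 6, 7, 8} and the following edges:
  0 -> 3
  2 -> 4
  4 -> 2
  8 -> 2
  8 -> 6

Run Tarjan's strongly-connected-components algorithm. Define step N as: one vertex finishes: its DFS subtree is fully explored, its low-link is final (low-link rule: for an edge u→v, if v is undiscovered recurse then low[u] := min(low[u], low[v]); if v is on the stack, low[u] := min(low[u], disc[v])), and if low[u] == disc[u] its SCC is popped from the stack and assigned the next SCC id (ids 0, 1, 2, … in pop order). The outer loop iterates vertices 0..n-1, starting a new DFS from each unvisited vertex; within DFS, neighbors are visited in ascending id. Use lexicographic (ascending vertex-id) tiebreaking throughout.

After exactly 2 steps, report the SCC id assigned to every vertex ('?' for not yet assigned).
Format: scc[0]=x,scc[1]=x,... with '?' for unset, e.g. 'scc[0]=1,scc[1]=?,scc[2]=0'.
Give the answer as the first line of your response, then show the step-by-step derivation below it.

scc[0]=1,scc[1]=?,scc[2]=?,scc[3]=0,scc[4]=?,scc[5]=?,scc[6]=?,scc[7]=?,scc[8]=?

step 1: low=(low[0]=0,low[1]=?,low[2]=?,low[3]=1,low[4]=?,low[5]=?,low[6]=?,low[7]=?,low[8]=?); scc=(scc[0]=?,scc[1]=?,scc[2]=?,scc[3]=0,scc[4]=?,scc[5]=?,scc[6]=?,scc[7]=?,scc[8]=?)
step 2: low=(low[0]=0,low[1]=?,low[2]=?,low[3]=1,low[4]=?,low[5]=?,low[6]=?,low[7]=?,low[8]=?); scc=(scc[0]=1,scc[1]=?,scc[2]=?,scc[3]=0,scc[4]=?,scc[5]=?,scc[6]=?,scc[7]=?,scc[8]=?)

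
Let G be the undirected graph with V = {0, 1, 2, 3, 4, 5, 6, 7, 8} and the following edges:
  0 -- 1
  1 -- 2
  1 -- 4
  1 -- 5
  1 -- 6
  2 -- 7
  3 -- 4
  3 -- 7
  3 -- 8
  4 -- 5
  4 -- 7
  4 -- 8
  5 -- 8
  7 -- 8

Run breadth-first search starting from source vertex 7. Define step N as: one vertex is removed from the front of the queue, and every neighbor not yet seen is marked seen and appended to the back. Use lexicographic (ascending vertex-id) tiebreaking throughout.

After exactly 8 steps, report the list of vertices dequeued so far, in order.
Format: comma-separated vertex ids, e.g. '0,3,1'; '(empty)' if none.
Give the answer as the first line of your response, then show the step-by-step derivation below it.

7,2,3,4,8,1,5,0

step 1: dequeue 7; queue=[2,3,4,8]; order=7
step 2: dequeue 2; queue=[3,4,8,1]; order=7,2
step 3: dequeue 3; queue=[4,8,1]; order=7,2,3
step 4: dequeue 4; queue=[8,1,5]; order=7,2,3,4
step 5: dequeue 8; queue=[1,5]; order=7,2,3,4,8
step 6: dequeue 1; queue=[5,0,6]; order=7,2,3,4,8,1
step 7: dequeue 5; queue=[0,6]; order=7,2,3,4,8,1,5
step 8: dequeue 0; queue=[6]; order=7,2,3,4,8,1,5,0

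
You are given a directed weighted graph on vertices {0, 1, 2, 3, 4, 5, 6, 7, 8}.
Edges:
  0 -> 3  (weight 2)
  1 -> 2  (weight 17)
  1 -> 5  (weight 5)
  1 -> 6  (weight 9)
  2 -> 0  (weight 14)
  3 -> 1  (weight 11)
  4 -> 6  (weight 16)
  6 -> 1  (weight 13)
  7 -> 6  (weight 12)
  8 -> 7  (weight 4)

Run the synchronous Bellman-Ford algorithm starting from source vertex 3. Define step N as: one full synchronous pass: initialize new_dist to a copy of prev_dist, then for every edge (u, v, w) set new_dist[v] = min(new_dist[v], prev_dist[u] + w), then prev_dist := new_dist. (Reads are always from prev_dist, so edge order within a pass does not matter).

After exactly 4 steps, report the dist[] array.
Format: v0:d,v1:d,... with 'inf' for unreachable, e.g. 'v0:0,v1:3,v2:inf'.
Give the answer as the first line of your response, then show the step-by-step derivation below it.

v0:42,v1:11,v2:28,v3:0,v4:inf,v5:16,v6:20,v7:inf,v8:inf

step 1: dist = v0:inf,v1:11,v2:inf,v3:0,v4:inf,v5:inf,v6:inf,v7:inf,v8:inf
step 2: dist = v0:inf,v1:11,v2:28,v3:0,v4:inf,v5:16,v6:20,v7:inf,v8:inf
step 3: dist = v0:42,v1:11,v2:28,v3:0,v4:inf,v5:16,v6:20,v7:inf,v8:inf
step 4: dist = v0:42,v1:11,v2:28,v3:0,v4:inf,v5:16,v6:20,v7:inf,v8:inf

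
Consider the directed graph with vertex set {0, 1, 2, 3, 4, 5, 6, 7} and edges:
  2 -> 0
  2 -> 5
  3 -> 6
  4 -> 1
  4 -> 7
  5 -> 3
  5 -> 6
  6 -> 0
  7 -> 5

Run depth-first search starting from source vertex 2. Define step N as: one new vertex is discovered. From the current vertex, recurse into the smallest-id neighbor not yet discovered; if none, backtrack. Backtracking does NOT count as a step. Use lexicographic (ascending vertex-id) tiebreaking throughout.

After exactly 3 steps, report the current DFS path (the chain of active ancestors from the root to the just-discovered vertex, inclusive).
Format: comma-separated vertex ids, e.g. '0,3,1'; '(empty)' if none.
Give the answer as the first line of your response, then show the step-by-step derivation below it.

2,5

step 1: discover 2; path=2; order=2
step 2: discover 0; path=2>0; order=2,0
step 3: discover 5; path=2>5; order=2,0,5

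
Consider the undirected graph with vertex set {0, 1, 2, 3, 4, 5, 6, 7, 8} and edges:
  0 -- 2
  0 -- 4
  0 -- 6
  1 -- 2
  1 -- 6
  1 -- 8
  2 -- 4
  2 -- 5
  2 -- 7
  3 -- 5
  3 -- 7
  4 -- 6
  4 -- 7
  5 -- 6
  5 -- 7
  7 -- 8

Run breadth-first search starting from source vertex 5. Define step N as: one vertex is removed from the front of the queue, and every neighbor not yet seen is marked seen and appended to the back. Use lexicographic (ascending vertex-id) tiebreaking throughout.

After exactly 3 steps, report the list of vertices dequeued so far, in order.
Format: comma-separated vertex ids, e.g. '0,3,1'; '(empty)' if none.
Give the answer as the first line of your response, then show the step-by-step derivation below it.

5,2,3

step 1: dequeue 5; queue=[2,3,6,7]; order=5
step 2: dequeue 2; queue=[3,6,7,0,1,4]; order=5,2
step 3: dequeue 3; queue=[6,7,0,1,4]; order=5,2,3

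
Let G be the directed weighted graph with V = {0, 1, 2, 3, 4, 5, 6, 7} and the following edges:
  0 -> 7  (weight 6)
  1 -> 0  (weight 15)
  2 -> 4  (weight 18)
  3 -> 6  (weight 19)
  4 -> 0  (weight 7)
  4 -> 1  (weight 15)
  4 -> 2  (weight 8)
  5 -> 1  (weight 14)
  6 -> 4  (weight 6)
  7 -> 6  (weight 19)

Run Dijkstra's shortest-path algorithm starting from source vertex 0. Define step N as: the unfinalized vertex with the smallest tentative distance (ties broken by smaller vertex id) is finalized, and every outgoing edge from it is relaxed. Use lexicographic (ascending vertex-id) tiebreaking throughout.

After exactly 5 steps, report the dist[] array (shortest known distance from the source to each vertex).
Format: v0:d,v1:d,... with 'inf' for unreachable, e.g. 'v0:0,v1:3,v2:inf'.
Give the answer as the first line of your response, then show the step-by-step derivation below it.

v0:0,v1:46,v2:39,v3:inf,v4:31,v5:inf,v6:25,v7:6

step 1: dist = v0:0,v1:inf,v2:inf,v3:inf,v4:inf,v5:inf,v6:inf,v7:6
step 2: dist = v0:0,v1:inf,v2:inf,v3:inf,v4:inf,v5:inf,v6:25,v7:6
step 3: dist = v0:0,v1:inf,v2:inf,v3:inf,v4:31,v5:inf,v6:25,v7:6
step 4: dist = v0:0,v1:46,v2:39,v3:inf,v4:31,v5:inf,v6:25,v7:6
step 5: dist = v0:0,v1:46,v2:39,v3:inf,v4:31,v5:inf,v6:25,v7:6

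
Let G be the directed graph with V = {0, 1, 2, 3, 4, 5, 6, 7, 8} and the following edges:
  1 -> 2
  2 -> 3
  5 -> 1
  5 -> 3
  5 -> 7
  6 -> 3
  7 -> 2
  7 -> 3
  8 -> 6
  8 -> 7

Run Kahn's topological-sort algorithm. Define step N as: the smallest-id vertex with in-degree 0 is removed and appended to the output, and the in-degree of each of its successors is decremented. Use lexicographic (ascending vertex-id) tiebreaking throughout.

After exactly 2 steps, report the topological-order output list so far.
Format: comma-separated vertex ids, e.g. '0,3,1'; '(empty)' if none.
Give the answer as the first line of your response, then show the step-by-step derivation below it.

0,4

step 1: output 0; order=[0]; indeg=(0,1,2,4,0,0,1,2,0)
step 2: output 4; order=[0,4]; indeg=(0,1,2,4,0,0,1,2,0)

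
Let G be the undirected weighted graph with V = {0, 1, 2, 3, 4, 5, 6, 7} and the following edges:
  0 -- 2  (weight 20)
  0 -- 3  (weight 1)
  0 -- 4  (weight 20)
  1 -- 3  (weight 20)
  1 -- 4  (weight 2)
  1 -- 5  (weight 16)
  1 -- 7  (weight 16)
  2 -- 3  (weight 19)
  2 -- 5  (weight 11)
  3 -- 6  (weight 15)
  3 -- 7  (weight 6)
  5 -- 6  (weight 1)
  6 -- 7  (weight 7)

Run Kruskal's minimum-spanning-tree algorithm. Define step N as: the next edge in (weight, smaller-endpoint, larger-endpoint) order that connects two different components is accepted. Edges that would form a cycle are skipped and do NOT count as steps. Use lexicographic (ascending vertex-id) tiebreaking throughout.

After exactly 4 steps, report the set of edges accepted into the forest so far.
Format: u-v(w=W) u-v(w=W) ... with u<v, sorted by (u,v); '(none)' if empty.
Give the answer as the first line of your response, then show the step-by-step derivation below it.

0-3(w=1) 1-4(w=2) 3-7(w=6) 5-6(w=1)

step 1: add edge 0-3 (w=1); MST = {0-3(w=1)}
step 2: add edge 5-6 (w=1); MST = {0-3(w=1) 5-6(w=1)}
step 3: add edge 1-4 (w=2); MST = {0-3(w=1) 1-4(w=2) 5-6(w=1)}
step 4: add edge 3-7 (w=6); MST = {0-3(w=1) 1-4(w=2) 3-7(w=6) 5-6(w=1)}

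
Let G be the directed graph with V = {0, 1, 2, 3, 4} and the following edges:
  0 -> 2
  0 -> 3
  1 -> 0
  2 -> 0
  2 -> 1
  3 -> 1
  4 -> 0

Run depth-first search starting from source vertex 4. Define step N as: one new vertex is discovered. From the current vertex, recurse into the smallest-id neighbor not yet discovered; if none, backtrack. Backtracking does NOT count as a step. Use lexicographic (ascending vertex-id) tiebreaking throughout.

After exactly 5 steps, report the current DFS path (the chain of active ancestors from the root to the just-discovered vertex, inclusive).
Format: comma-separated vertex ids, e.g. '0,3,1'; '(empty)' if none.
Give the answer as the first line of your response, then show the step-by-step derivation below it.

4,0,3

step 1: discover 4; path=4; order=4
step 2: discover 0; path=4>0; order=4,0
step 3: discover 2; path=4>0>2; order=4,0,2
step 4: discover 1; path=4>0>2>1; order=4,0,2,1
step 5: discover 3; path=4>0>3; order=4,0,2,1,3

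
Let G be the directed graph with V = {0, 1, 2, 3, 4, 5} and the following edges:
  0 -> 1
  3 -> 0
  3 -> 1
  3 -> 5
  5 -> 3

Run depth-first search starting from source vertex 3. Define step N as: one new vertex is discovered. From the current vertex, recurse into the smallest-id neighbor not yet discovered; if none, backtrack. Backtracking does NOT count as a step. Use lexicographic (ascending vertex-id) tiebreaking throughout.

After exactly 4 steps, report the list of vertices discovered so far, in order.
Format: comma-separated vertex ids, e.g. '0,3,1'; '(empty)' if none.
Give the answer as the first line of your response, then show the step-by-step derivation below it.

3,0,1,5

step 1: discover 3; path=3; order=3
step 2: discover 0; path=3>0; order=3,0
step 3: discover 1; path=3>0>1; order=3,0,1
step 4: discover 5; path=3>5; order=3,0,1,5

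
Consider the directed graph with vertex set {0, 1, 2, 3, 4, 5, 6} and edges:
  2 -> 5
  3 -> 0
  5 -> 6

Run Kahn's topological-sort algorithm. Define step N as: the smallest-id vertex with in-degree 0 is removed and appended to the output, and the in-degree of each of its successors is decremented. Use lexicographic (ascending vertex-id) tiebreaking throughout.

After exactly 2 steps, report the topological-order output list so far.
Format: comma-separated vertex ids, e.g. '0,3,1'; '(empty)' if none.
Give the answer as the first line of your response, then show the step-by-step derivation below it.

1,2

step 1: output 1; order=[1]; indeg=(1,0,0,0,0,1,1)
step 2: output 2; order=[1,2]; indeg=(1,0,0,0,0,0,1)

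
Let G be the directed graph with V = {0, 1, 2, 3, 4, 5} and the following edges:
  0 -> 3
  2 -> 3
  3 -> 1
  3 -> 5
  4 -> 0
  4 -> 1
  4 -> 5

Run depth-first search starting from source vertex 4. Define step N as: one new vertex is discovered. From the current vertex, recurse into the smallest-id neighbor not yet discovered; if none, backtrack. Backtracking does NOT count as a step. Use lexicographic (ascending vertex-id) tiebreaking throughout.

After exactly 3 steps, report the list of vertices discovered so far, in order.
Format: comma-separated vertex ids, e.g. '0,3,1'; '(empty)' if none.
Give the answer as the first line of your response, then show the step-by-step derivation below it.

4,0,3

step 1: discover 4; path=4; order=4
step 2: discover 0; path=4>0; order=4,0
step 3: discover 3; path=4>0>3; order=4,0,3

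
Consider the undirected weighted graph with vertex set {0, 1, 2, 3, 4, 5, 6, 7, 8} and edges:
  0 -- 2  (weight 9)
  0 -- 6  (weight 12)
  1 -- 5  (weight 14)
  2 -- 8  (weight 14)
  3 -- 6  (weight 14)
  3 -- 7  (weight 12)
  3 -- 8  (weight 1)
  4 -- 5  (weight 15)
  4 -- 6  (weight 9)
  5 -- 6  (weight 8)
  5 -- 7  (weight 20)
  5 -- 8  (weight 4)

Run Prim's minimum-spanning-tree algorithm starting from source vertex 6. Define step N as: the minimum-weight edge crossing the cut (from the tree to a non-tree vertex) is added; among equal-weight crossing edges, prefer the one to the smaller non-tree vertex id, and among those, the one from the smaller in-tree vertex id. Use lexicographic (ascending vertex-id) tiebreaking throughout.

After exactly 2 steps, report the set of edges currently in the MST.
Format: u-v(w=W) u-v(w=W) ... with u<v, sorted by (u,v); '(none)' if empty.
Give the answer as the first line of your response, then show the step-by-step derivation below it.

5-6(w=8) 5-8(w=4)

step 1: add edge 5-6 (w=8); MST = {5-6(w=8)}
step 2: add edge 5-8 (w=4); MST = {5-6(w=8) 5-8(w=4)}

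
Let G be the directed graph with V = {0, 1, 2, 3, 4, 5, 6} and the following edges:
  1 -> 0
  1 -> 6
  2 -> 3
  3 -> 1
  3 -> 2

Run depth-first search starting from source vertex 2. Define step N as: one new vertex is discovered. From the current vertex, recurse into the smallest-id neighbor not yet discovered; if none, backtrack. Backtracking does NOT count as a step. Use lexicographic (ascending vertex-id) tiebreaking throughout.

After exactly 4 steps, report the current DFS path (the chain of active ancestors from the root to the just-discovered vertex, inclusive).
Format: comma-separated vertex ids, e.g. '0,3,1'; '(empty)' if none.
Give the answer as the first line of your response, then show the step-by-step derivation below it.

2,3,1,0

step 1: discover 2; path=2; order=2
step 2: discover 3; path=2>3; order=2,3
step 3: discover 1; path=2>3>1; order=2,3,1
step 4: discover 0; path=2>3>1>0; order=2,3,1,0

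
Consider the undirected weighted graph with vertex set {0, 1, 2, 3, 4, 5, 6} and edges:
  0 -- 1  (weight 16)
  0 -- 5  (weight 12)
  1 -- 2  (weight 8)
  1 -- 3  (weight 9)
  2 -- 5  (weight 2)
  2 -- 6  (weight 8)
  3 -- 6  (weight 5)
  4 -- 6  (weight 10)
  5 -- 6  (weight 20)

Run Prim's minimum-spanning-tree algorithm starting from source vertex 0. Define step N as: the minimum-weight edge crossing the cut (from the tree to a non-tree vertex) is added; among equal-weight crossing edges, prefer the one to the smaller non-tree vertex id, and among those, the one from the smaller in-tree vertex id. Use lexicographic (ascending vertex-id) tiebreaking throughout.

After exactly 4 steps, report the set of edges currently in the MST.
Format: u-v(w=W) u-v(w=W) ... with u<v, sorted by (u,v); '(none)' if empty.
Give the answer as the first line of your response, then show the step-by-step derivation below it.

0-5(w=12) 1-2(w=8) 2-5(w=2) 2-6(w=8)

step 1: add edge 0-5 (w=12); MST = {0-5(w=12)}
step 2: add edge 2-5 (w=2); MST = {0-5(w=12) 2-5(w=2)}
step 3: add edge 1-2 (w=8); MST = {0-5(w=12) 1-2(w=8) 2-5(w=2)}
step 4: add edge 2-6 (w=8); MST = {0-5(w=12) 1-2(w=8) 2-5(w=2) 2-6(w=8)}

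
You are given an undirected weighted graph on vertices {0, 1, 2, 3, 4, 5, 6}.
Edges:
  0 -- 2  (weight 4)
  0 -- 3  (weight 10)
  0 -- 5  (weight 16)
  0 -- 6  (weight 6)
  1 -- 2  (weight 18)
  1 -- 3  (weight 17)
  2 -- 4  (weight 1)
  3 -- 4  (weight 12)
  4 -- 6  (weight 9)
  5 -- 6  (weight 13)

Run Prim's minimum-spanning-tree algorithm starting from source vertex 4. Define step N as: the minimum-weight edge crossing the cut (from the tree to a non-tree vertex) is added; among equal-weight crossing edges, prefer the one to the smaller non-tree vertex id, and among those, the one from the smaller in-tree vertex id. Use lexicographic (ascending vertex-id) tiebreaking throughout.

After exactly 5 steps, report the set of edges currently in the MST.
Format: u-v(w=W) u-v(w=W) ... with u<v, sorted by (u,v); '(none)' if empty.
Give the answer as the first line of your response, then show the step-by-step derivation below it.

0-2(w=4) 0-3(w=10) 0-6(w=6) 2-4(w=1) 5-6(w=13)

step 1: add edge 2-4 (w=1); MST = {2-4(w=1)}
step 2: add edge 0-2 (w=4); MST = {0-2(w=4) 2-4(w=1)}
step 3: add edge 0-6 (w=6); MST = {0-2(w=4) 0-6(w=6) 2-4(w=1)}
step 4: add edge 0-3 (w=10); MST = {0-2(w=4) 0-3(w=10) 0-6(w=6) 2-4(w=1)}
step 5: add edge 5-6 (w=13); MST = {0-2(w=4) 0-3(w=10) 0-6(w=6) 2-4(w=1) 5-6(w=13)}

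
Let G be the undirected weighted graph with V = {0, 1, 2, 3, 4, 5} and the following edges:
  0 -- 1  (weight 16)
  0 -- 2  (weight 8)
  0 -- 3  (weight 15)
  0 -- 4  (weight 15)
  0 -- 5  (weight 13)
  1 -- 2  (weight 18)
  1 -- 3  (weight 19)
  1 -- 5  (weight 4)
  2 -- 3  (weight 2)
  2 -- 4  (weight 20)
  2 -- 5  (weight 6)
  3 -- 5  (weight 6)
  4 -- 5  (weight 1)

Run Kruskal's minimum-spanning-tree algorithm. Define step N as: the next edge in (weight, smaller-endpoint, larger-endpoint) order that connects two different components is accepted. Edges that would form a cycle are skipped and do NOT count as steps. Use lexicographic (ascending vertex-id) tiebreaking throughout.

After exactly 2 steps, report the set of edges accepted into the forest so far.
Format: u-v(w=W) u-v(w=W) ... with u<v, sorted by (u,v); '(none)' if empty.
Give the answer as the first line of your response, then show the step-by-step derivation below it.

2-3(w=2) 4-5(w=1)

step 1: add edge 4-5 (w=1); MST = {4-5(w=1)}
step 2: add edge 2-3 (w=2); MST = {2-3(w=2) 4-5(w=1)}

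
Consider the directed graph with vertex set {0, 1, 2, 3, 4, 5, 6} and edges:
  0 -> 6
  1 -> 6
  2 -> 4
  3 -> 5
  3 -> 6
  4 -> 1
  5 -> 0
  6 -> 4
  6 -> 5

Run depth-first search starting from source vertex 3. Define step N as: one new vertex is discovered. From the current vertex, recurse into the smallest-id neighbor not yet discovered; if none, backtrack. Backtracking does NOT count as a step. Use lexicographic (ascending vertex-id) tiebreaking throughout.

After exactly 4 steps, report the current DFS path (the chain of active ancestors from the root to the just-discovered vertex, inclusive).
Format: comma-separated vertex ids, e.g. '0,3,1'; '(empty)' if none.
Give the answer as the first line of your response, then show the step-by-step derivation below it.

3,5,0,6

step 1: discover 3; path=3; order=3
step 2: discover 5; path=3>5; order=3,5
step 3: discover 0; path=3>5>0; order=3,5,0
step 4: discover 6; path=3>5>0>6; order=3,5,0,6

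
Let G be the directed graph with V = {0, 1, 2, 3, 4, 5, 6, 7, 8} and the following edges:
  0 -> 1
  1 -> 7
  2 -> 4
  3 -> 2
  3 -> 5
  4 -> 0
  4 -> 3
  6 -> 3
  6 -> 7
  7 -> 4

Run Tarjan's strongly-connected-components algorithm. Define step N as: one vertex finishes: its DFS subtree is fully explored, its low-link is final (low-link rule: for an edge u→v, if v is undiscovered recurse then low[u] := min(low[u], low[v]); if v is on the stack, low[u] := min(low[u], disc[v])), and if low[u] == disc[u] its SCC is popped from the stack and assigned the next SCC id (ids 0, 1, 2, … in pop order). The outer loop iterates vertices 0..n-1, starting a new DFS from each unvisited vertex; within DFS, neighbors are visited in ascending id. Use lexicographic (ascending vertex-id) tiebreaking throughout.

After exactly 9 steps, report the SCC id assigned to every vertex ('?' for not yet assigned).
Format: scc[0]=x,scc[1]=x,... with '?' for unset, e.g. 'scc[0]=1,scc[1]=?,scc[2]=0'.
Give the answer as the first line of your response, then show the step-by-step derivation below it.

scc[0]=1,scc[1]=1,scc[2]=1,scc[3]=1,scc[4]=1,scc[5]=0,scc[6]=2,scc[7]=1,scc[8]=3

step 1: low=(low[0]=0,low[1]=1,low[2]=3,low[3]=4,low[4]=0,low[5]=?,low[6]=?,low[7]=2,low[8]=?); scc=(scc[0]=?,scc[1]=?,scc[2]=?,scc[3]=?,scc[4]=?,scc[5]=?,scc[6]=?,scc[7]=?,scc[8]=?)
step 2: low=(low[0]=0,low[1]=1,low[2]=3,low[3]=3,low[4]=0,low[5]=6,low[6]=?,low[7]=2,low[8]=?); scc=(scc[0]=?,scc[1]=?,scc[2]=?,scc[3]=?,scc[4]=?,scc[5]=0,scc[6]=?,scc[7]=?,scc[8]=?)
step 3: low=(low[0]=0,low[1]=1,low[2]=3,low[3]=3,low[4]=0,low[5]=6,low[6]=?,low[7]=2,low[8]=?); scc=(scc[0]=?,scc[1]=?,scc[2]=?,scc[3]=?,scc[4]=?,scc[5]=0,scc[6]=?,scc[7]=?,scc[8]=?)
step 4: low=(low[0]=0,low[1]=1,low[2]=3,low[3]=3,low[4]=0,low[5]=6,low[6]=?,low[7]=2,low[8]=?); scc=(scc[0]=?,scc[1]=?,scc[2]=?,scc[3]=?,scc[4]=?,scc[5]=0,scc[6]=?,scc[7]=?,scc[8]=?)
step 5: low=(low[0]=0,low[1]=1,low[2]=3,low[3]=3,low[4]=0,low[5]=6,low[6]=?,low[7]=0,low[8]=?); scc=(scc[0]=?,scc[1]=?,scc[2]=?,scc[3]=?,scc[4]=?,scc[5]=0,scc[6]=?,scc[7]=?,scc[8]=?)
step 6: low=(low[0]=0,low[1]=0,low[2]=3,low[3]=3,low[4]=0,low[5]=6,low[6]=?,low[7]=0,low[8]=?); scc=(scc[0]=?,scc[1]=?,scc[2]=?,scc[3]=?,scc[4]=?,scc[5]=0,scc[6]=?,scc[7]=?,scc[8]=?)
step 7: low=(low[0]=0,low[1]=0,low[2]=3,low[3]=3,low[4]=0,low[5]=6,low[6]=?,low[7]=0,low[8]=?); scc=(scc[0]=1,scc[1]=1,scc[2]=1,scc[3]=1,scc[4]=1,scc[5]=0,scc[6]=?,scc[7]=1,scc[8]=?)
step 8: low=(low[0]=0,low[1]=0,low[2]=3,low[3]=3,low[4]=0,low[5]=6,low[6]=7,low[7]=0,low[8]=?); scc=(scc[0]=1,scc[1]=1,scc[2]=1,scc[3]=1,scc[4]=1,scc[5]=0,scc[6]=2,scc[7]=1,scc[8]=?)
step 9: low=(low[0]=0,low[1]=0,low[2]=3,low[3]=3,low[4]=0,low[5]=6,low[6]=7,low[7]=0,low[8]=8); scc=(scc[0]=1,scc[1]=1,scc[2]=1,scc[3]=1,scc[4]=1,scc[5]=0,scc[6]=2,scc[7]=1,scc[8]=3)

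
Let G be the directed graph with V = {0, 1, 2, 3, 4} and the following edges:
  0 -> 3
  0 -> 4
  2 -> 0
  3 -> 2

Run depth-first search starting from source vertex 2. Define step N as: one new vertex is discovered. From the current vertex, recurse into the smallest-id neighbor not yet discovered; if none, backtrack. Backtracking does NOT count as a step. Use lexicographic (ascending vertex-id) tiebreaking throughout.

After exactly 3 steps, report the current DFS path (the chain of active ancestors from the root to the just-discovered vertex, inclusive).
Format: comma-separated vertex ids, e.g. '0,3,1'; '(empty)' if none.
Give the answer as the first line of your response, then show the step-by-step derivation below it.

2,0,3

step 1: discover 2; path=2; order=2
step 2: discover 0; path=2>0; order=2,0
step 3: discover 3; path=2>0>3; order=2,0,3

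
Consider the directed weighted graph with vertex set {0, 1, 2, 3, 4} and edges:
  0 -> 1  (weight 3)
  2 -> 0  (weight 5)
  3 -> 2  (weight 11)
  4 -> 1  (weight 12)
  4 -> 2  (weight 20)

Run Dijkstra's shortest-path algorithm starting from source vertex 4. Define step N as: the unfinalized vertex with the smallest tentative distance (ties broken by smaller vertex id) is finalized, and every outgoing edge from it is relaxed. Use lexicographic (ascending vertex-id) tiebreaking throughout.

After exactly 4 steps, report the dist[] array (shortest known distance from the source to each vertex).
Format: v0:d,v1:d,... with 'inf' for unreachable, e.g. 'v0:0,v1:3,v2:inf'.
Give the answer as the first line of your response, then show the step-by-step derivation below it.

v0:25,v1:12,v2:20,v3:inf,v4:0

step 1: dist = v0:inf,v1:12,v2:20,v3:inf,v4:0
step 2: dist = v0:inf,v1:12,v2:20,v3:inf,v4:0
step 3: dist = v0:25,v1:12,v2:20,v3:inf,v4:0
step 4: dist = v0:25,v1:12,v2:20,v3:inf,v4:0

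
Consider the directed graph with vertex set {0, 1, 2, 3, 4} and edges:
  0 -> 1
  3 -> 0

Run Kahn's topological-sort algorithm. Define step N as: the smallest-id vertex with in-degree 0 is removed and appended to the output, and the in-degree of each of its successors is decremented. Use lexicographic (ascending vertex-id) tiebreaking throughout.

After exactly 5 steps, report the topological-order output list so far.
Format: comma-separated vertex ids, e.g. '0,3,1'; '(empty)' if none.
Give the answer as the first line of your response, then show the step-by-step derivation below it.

2,3,0,1,4

step 1: output 2; order=[2]; indeg=(1,1,0,0,0)
step 2: output 3; order=[2,3]; indeg=(0,1,0,0,0)
step 3: output 0; order=[2,3,0]; indeg=(0,0,0,0,0)
step 4: output 1; order=[2,3,0,1]; indeg=(0,0,0,0,0)
step 5: output 4; order=[2,3,0,1,4]; indeg=(0,0,0,0,0)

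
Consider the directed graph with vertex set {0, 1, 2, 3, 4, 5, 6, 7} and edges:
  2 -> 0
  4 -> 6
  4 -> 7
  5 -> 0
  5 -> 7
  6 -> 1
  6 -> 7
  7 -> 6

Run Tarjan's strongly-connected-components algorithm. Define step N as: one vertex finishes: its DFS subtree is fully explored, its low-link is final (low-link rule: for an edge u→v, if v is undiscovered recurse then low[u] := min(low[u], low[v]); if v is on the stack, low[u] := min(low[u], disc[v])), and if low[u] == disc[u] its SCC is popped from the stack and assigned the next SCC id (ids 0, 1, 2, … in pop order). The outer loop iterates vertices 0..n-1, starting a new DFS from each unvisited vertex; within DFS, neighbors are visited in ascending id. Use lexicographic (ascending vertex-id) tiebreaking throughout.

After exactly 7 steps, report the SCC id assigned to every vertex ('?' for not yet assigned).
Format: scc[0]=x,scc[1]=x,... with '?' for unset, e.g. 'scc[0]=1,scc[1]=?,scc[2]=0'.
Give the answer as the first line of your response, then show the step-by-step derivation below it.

scc[0]=0,scc[1]=1,scc[2]=2,scc[3]=3,scc[4]=5,scc[5]=?,scc[6]=4,scc[7]=4

step 1: low=(low[0]=0,low[1]=?,low[2]=?,low[3]=?,low[4]=?,low[5]=?,low[6]=?,low[7]=?); scc=(scc[0]=0,scc[1]=?,scc[2]=?,scc[3]=?,scc[4]=?,scc[5]=?,scc[6]=?,scc[7]=?)
step 2: low=(low[0]=0,low[1]=1,low[2]=?,low[3]=?,low[4]=?,low[5]=?,low[6]=?,low[7]=?); scc=(scc[0]=0,scc[1]=1,scc[2]=?,scc[3]=?,scc[4]=?,scc[5]=?,scc[6]=?,scc[7]=?)
step 3: low=(low[0]=0,low[1]=1,low[2]=2,low[3]=?,low[4]=?,low[5]=?,low[6]=?,low[7]=?); scc=(scc[0]=0,scc[1]=1,scc[2]=2,scc[3]=?,scc[4]=?,scc[5]=?,scc[6]=?,scc[7]=?)
step 4: low=(low[0]=0,low[1]=1,low[2]=2,low[3]=3,low[4]=?,low[5]=?,low[6]=?,low[7]=?); scc=(scc[0]=0,scc[1]=1,scc[2]=2,scc[3]=3,scc[4]=?,scc[5]=?,scc[6]=?,scc[7]=?)
step 5: low=(low[0]=0,low[1]=1,low[2]=2,low[3]=3,low[4]=4,low[5]=?,low[6]=5,low[7]=5); scc=(scc[0]=0,scc[1]=1,scc[2]=2,scc[3]=3,scc[4]=?,scc[5]=?,scc[6]=?,scc[7]=?)
step 6: low=(low[0]=0,low[1]=1,low[2]=2,low[3]=3,low[4]=4,low[5]=?,low[6]=5,low[7]=5); scc=(scc[0]=0,scc[1]=1,scc[2]=2,scc[3]=3,scc[4]=?,scc[5]=?,scc[6]=4,scc[7]=4)
step 7: low=(low[0]=0,low[1]=1,low[2]=2,low[3]=3,low[4]=4,low[5]=?,low[6]=5,low[7]=5); scc=(scc[0]=0,scc[1]=1,scc[2]=2,scc[3]=3,scc[4]=5,scc[5]=?,scc[6]=4,scc[7]=4)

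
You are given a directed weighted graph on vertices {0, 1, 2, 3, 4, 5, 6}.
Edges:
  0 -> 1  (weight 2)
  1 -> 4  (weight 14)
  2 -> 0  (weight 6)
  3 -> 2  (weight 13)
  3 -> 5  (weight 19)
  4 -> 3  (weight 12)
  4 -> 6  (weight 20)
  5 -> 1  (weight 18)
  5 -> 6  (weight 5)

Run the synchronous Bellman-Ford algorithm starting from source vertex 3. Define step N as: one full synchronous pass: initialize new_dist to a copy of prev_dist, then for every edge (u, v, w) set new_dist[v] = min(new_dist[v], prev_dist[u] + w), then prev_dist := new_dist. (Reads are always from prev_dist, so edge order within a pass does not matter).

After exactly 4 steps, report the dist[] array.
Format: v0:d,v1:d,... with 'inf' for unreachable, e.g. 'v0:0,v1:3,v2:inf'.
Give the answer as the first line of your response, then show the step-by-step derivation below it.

v0:19,v1:21,v2:13,v3:0,v4:35,v5:19,v6:24

step 1: dist = v0:inf,v1:inf,v2:13,v3:0,v4:inf,v5:19,v6:inf
step 2: dist = v0:19,v1:37,v2:13,v3:0,v4:inf,v5:19,v6:24
step 3: dist = v0:19,v1:21,v2:13,v3:0,v4:51,v5:19,v6:24
step 4: dist = v0:19,v1:21,v2:13,v3:0,v4:35,v5:19,v6:24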